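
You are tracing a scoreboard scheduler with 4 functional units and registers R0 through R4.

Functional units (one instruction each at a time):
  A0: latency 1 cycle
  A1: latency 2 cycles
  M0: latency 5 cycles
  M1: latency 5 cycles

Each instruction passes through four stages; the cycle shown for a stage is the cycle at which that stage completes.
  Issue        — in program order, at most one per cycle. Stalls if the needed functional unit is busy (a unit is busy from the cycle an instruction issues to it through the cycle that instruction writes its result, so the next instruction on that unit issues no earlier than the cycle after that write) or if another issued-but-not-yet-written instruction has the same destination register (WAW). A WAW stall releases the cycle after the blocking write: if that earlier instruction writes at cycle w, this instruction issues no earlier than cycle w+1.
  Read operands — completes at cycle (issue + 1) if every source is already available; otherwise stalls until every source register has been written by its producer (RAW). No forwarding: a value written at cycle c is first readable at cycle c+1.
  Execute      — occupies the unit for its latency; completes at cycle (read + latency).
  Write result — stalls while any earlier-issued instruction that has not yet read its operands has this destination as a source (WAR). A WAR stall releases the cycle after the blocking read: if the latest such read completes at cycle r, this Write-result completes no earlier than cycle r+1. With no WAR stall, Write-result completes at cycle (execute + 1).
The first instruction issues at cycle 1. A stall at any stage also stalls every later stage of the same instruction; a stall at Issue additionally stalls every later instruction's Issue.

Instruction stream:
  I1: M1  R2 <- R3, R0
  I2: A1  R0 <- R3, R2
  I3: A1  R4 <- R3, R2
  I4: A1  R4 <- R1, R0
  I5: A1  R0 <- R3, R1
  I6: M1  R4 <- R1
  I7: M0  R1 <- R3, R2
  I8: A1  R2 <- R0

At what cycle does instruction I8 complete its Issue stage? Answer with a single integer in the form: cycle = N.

cycle = 28

[I1] 1/2/7/8
[I2] 2/9/11/12  (RAW R2: wait I1 write@8)
[I3] 13/14/16/17  (struct: A1 busy until I2 writes@12)
[I4] 18/19/21/22  (struct: A1 busy until I3 writes@17)
[I5] 23/24/26/27  (struct: A1 busy until I4 writes@22)
[I6] 24/25/30/31
[I7] 25/26/31/32
[I8] 28/29/31/32  (struct: A1 busy until I5 writes@27)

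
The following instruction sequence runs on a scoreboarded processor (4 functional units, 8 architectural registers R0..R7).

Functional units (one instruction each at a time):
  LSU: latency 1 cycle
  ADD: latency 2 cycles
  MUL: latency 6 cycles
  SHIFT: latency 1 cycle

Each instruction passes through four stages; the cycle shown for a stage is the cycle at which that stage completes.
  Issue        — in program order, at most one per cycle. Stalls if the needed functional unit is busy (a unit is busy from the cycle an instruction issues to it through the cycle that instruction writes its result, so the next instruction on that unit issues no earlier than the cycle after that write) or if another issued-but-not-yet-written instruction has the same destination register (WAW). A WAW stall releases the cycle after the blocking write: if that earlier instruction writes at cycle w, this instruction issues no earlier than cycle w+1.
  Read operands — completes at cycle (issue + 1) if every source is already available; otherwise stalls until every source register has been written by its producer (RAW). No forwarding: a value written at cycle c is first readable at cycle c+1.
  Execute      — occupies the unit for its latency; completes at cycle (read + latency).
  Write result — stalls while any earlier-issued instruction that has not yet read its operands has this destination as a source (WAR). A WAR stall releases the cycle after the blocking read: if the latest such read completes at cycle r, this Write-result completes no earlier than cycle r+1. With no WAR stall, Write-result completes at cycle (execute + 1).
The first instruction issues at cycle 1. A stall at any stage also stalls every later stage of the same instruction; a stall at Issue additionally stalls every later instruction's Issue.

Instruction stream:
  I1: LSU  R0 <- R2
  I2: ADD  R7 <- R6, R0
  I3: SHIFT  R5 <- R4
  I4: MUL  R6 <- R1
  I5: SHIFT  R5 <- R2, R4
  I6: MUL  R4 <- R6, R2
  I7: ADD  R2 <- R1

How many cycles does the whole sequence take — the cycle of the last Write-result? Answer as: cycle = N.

1) issue 1, read 2, done 3, write 4
2) issue 2, read 5, done 7, write 8  <RAW R0: wait I1 write@4>
3) issue 3, read 4, done 5, write 6
4) issue 4, read 5, done 11, write 12
5) issue 7, read 8, done 9, write 10  <struct: SHIFT busy until I3 writes@6>
6) issue 13, read 14, done 20, write 21  <struct: MUL busy until I4 writes@12>
7) issue 14, read 15, done 17, write 18

cycle = 21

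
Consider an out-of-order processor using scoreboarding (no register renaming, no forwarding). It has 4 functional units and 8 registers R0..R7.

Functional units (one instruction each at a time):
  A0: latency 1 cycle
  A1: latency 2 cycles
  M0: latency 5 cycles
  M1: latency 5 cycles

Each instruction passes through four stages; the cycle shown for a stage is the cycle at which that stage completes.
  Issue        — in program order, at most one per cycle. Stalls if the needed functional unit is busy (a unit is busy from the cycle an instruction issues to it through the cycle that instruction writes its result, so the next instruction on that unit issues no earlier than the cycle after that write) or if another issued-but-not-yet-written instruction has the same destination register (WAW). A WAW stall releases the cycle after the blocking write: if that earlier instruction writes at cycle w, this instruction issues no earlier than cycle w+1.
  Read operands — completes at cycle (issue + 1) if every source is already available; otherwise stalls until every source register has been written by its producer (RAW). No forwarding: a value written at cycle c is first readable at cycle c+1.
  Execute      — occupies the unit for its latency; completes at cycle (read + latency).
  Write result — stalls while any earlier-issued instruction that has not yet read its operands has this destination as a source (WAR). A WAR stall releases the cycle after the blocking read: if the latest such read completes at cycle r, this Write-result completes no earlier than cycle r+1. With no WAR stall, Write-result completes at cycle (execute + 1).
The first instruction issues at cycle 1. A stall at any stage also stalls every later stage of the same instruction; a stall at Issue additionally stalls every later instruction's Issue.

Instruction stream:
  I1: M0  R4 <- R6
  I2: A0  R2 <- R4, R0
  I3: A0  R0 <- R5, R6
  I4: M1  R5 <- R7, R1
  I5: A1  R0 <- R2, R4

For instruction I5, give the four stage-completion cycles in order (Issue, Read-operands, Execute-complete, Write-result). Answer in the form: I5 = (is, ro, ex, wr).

I5 = (16, 17, 19, 20)

[1] issue I1 (M0)
[2] I1 read-ops · issue I2 (A0)
[7] I1 finished on M0
[8] I1→R4
[9] I2 read-ops
[10] I2 finished on A0
[11] I2→R2
[12] issue I3 (A0)
[13] I3 read-ops · issue I4 (M1)
[14] I3 finished on A0 · I4 read-ops
[15] I3→R0
[16] issue I5 (A1)
[17] I5 read-ops
[19] I4 finished on M1 · I5 finished on A1
[20] I4→R5 · I5→R0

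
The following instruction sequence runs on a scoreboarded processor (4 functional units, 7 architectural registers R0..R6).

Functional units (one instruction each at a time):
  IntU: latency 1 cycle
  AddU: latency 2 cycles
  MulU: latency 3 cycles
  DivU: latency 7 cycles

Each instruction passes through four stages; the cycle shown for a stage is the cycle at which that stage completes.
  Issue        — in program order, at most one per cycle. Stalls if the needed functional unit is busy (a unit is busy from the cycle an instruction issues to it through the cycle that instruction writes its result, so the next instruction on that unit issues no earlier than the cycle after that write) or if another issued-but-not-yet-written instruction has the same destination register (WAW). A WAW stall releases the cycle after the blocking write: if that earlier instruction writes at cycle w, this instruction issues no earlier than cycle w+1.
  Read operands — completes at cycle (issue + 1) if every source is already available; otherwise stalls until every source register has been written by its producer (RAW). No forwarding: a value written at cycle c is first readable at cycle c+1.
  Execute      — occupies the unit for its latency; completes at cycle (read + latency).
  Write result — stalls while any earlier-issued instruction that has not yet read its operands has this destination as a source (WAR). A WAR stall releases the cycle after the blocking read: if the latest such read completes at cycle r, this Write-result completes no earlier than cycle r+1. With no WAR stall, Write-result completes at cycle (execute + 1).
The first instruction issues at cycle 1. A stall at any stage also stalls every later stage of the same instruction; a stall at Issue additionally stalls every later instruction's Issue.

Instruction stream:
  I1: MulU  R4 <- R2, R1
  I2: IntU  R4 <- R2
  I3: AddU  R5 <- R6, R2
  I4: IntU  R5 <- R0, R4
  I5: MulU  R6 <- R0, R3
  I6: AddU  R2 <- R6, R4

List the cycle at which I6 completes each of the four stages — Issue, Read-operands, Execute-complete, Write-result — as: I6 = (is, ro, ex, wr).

[1] I1 issues→MulU
[2] I1 reads
[5] I1 exec-done
[6] I1 writes R4
[7] I2 issues→IntU
[8] I2 reads | I3 issues→AddU
[9] I2 exec-done | I3 reads
[10] I2 writes R4
[11] I3 exec-done
[12] I3 writes R5
[13] I4 issues→IntU
[14] I4 reads | I5 issues→MulU
[15] I4 exec-done | I5 reads | I6 issues→AddU
[16] I4 writes R5
[18] I5 exec-done
[19] I5 writes R6
[20] I6 reads
[22] I6 exec-done
[23] I6 writes R2

I6 = (15, 20, 22, 23)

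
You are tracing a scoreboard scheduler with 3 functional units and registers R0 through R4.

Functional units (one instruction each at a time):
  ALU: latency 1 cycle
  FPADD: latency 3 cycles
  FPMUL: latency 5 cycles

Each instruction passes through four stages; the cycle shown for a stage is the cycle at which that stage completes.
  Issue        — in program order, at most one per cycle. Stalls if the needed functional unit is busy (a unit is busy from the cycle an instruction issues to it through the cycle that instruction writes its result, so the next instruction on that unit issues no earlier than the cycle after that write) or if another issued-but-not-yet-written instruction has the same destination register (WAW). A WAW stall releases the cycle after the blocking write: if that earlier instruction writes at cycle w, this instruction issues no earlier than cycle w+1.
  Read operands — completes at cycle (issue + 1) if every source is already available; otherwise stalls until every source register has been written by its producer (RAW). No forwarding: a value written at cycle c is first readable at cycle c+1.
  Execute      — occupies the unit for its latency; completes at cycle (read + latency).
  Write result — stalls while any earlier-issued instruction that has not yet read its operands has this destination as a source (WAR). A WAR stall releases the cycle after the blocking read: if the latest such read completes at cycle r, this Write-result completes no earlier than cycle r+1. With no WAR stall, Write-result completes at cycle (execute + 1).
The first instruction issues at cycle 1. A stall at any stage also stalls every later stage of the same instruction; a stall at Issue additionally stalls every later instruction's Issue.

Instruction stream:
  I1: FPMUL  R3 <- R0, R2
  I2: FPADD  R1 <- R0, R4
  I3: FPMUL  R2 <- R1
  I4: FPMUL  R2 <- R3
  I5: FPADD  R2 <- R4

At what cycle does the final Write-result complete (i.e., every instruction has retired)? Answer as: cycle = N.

cycle = 30

[1] I1 dispatched to FPMUL
[2] I1 operands ready | I2 dispatched to FPADD
[3] I2 operands ready
[6] I2 complete
[7] I1 complete | R1←I2
[8] R3←I1
[9] I3 dispatched to FPMUL
[10] I3 operands ready
[15] I3 complete
[16] R2←I3
[17] I4 dispatched to FPMUL
[18] I4 operands ready
[23] I4 complete
[24] R2←I4
[25] I5 dispatched to FPADD
[26] I5 operands ready
[29] I5 complete
[30] R2←I5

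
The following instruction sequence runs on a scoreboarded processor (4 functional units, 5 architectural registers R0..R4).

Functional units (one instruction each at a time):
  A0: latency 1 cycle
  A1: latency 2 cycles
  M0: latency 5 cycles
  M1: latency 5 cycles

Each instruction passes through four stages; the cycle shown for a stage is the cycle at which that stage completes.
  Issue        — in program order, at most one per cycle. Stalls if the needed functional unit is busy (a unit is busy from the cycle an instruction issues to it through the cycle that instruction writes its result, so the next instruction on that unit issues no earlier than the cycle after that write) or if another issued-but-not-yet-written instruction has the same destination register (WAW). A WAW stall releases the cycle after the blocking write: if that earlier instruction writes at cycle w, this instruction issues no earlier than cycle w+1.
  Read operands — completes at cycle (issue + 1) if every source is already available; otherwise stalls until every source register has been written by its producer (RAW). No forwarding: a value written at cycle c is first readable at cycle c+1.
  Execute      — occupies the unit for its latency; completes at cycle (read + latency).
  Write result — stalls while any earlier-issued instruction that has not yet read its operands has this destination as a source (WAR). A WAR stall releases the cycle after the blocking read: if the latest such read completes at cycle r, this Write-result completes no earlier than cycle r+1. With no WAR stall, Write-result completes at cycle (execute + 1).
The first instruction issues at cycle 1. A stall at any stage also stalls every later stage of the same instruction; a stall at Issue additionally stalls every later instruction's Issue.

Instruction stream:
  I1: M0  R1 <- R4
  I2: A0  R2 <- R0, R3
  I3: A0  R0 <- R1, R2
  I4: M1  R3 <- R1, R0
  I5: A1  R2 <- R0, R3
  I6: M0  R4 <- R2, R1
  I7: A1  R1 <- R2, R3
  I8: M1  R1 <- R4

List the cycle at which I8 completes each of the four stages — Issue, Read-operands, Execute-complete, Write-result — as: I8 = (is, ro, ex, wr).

I8 = (28, 30, 35, 36)

c1: I1 issues→M0
c2: I1 reads; I2 issues→A0
c3: I2 reads
c4: I2 exec-done
c5: I2 writes R2
c6: I3 issues→A0
c7: I1 exec-done; I4 issues→M1
c8: I1 writes R1; I5 issues→A1
c9: I3 reads; I6 issues→M0
c10: I3 exec-done
c11: I3 writes R0
c12: I4 reads
c17: I4 exec-done
c18: I4 writes R3
c19: I5 reads
c21: I5 exec-done
c22: I5 writes R2
c23: I6 reads; I7 issues→A1
c24: I7 reads
c26: I7 exec-done
c27: I7 writes R1
c28: I6 exec-done; I8 issues→M1
c29: I6 writes R4
c30: I8 reads
c35: I8 exec-done
c36: I8 writes R1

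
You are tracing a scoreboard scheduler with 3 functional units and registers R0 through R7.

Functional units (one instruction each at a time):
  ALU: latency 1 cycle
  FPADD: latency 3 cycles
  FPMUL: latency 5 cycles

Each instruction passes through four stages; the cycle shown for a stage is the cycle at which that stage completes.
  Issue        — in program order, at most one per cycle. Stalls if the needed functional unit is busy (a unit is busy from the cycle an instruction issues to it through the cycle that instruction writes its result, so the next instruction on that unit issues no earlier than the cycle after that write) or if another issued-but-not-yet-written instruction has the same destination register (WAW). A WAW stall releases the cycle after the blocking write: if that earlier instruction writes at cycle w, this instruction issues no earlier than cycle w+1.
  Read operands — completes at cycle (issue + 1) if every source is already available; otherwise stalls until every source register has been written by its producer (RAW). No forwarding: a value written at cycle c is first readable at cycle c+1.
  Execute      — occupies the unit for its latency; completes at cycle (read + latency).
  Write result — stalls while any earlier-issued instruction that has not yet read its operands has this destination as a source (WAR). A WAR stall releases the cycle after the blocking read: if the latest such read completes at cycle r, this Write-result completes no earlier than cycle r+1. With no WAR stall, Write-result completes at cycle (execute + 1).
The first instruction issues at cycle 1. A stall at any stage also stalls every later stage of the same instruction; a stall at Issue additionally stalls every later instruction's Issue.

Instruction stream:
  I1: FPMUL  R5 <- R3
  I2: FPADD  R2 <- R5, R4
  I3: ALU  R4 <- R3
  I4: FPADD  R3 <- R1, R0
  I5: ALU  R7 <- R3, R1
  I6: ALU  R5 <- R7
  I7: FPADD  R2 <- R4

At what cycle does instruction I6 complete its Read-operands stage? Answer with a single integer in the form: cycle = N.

t=1  I1 issues→FPMUL
t=2  I1 reads · I2 issues→FPADD
t=3  I3 issues→ALU
t=4  I3 reads
t=5  I3 exec-done
t=7  I1 exec-done
t=8  I1 writes R5
t=9  I2 reads
t=10  I3 writes R4
t=12  I2 exec-done
t=13  I2 writes R2
t=14  I4 issues→FPADD
t=15  I4 reads · I5 issues→ALU
t=18  I4 exec-done
t=19  I4 writes R3
t=20  I5 reads
t=21  I5 exec-done
t=22  I5 writes R7
t=23  I6 issues→ALU
t=24  I6 reads · I7 issues→FPADD
t=25  I6 exec-done · I7 reads
t=26  I6 writes R5
t=28  I7 exec-done
t=29  I7 writes R2

cycle = 24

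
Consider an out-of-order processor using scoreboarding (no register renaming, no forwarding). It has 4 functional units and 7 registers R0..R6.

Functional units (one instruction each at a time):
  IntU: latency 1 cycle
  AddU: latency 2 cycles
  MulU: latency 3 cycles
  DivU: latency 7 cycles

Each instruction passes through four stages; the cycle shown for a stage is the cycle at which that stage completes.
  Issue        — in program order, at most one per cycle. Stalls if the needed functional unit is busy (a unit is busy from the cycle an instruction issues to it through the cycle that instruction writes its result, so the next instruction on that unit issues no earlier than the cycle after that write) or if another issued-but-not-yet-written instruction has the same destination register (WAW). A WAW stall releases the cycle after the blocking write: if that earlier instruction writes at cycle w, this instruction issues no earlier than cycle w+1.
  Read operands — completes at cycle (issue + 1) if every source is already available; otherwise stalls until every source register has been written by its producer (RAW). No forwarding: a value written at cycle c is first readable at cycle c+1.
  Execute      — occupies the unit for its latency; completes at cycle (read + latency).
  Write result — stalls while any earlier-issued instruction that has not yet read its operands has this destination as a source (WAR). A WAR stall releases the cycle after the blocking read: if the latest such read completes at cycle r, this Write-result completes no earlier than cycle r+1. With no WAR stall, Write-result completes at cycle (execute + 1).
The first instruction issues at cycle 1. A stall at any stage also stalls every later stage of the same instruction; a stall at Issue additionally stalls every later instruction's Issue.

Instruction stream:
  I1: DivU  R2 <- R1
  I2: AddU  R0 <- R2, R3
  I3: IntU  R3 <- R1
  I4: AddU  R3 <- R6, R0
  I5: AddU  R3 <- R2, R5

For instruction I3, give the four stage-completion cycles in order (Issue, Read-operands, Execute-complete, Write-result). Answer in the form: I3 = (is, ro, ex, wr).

t=1  I1→DivU
t=2  I1 RO · I2→AddU
t=3  I3→IntU
t=4  I3 RO
t=5  I3 EX
t=9  I1 EX
t=10  I1 WR R2
t=11  I2 RO
t=12  I3 WR R3
t=13  I2 EX
t=14  I2 WR R0
t=15  I4→AddU
t=16  I4 RO
t=18  I4 EX
t=19  I4 WR R3
t=20  I5→AddU
t=21  I5 RO
t=23  I5 EX
t=24  I5 WR R3

I3 = (3, 4, 5, 12)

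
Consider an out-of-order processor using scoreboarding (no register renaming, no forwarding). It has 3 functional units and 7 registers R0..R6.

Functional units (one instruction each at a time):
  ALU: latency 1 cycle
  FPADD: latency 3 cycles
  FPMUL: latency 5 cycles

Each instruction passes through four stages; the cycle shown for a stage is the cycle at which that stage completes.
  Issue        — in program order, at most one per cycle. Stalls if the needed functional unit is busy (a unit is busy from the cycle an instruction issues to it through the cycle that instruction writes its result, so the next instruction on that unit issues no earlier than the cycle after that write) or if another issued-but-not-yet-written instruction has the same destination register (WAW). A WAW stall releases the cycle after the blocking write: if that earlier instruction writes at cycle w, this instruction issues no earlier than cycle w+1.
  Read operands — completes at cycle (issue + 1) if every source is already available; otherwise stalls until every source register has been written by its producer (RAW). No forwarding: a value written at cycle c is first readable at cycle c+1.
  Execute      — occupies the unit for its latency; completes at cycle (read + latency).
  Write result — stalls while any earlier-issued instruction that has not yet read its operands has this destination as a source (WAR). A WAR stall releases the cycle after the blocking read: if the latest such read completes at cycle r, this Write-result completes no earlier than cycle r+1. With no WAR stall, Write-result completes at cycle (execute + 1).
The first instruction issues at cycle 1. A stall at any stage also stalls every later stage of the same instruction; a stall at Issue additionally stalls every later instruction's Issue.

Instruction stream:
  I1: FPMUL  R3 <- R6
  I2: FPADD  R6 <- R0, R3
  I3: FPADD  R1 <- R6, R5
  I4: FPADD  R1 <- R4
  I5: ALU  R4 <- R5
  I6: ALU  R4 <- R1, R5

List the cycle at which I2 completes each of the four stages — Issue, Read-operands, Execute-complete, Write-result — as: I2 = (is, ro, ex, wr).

[I1] 1/2/7/8
[I2] 2/9/12/13  (RAW R3: wait I1 write@8)
[I3] 14/15/18/19  (struct: FPADD busy until I2 writes@13)
[I4] 20/21/24/25  (struct: FPADD busy until I3 writes@19)
[I5] 21/22/23/24
[I6] 25/26/27/28  (struct: ALU busy until I5 writes@24)

I2 = (2, 9, 12, 13)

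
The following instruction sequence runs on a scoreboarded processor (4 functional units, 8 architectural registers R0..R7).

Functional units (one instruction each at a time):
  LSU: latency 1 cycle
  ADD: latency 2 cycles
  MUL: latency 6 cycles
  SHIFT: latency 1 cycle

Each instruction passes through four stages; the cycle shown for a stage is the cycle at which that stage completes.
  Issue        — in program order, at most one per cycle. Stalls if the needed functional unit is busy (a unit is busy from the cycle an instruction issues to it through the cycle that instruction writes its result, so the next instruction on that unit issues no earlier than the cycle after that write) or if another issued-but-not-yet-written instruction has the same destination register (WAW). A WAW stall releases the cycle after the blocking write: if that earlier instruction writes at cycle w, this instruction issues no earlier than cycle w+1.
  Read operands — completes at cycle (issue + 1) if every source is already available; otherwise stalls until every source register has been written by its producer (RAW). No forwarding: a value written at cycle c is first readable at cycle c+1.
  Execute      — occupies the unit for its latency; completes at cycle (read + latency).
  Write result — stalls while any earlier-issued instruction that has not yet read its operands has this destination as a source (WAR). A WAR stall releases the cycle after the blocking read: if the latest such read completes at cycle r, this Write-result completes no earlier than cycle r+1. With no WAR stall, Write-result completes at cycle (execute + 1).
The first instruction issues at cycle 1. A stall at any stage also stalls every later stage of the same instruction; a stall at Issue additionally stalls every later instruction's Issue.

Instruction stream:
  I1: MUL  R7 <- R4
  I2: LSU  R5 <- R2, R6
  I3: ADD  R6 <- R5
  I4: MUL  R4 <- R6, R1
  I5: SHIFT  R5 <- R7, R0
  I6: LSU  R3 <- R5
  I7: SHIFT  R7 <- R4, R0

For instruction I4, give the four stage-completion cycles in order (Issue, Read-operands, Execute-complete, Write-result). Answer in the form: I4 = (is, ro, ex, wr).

1) issue 1, read 2, done 8, write 9
2) issue 2, read 3, done 4, write 5
3) issue 3, read 6, done 8, write 9  <RAW R5: wait I2 write@5>
4) issue 10, read 11, done 17, write 18  <struct: MUL busy until I1 writes@9>
5) issue 11, read 12, done 13, write 14
6) issue 12, read 15, done 16, write 17  <RAW R5: wait I5 write@14>
7) issue 15, read 19, done 20, write 21  <struct: SHIFT busy until I5 writes@14 / RAW R4: wait I4 write@18>

I4 = (10, 11, 17, 18)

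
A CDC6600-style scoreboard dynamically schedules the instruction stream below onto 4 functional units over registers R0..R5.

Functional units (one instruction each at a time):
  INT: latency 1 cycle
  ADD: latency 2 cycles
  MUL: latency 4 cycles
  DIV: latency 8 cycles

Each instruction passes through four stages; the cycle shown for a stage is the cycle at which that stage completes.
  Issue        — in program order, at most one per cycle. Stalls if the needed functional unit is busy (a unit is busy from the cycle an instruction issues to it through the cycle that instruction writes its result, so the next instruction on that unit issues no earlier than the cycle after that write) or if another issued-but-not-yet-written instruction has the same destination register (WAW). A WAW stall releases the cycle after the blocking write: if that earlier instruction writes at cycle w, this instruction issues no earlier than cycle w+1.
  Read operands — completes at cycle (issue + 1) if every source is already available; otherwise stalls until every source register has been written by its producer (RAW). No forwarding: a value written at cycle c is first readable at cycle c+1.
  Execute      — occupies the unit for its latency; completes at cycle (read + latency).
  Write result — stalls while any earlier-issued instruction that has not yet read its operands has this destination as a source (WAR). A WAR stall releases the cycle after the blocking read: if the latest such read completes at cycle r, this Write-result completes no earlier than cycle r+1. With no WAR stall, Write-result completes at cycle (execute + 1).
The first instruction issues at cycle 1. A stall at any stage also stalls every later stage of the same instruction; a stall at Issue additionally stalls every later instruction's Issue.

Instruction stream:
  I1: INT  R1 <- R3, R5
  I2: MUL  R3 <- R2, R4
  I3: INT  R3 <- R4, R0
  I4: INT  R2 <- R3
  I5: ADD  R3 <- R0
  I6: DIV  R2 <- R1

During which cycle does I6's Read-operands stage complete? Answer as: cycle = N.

c1: I1 dispatched to INT
c2: I1 operands ready; I2 dispatched to MUL
c3: I1 complete; I2 operands ready
c4: R1←I1
c7: I2 complete
c8: R3←I2
c9: I3 dispatched to INT
c10: I3 operands ready
c11: I3 complete
c12: R3←I3
c13: I4 dispatched to INT
c14: I4 operands ready; I5 dispatched to ADD
c15: I4 complete; I5 operands ready
c16: R2←I4
c17: I5 complete; I6 dispatched to DIV
c18: R3←I5; I6 operands ready
c26: I6 complete
c27: R2←I6

cycle = 18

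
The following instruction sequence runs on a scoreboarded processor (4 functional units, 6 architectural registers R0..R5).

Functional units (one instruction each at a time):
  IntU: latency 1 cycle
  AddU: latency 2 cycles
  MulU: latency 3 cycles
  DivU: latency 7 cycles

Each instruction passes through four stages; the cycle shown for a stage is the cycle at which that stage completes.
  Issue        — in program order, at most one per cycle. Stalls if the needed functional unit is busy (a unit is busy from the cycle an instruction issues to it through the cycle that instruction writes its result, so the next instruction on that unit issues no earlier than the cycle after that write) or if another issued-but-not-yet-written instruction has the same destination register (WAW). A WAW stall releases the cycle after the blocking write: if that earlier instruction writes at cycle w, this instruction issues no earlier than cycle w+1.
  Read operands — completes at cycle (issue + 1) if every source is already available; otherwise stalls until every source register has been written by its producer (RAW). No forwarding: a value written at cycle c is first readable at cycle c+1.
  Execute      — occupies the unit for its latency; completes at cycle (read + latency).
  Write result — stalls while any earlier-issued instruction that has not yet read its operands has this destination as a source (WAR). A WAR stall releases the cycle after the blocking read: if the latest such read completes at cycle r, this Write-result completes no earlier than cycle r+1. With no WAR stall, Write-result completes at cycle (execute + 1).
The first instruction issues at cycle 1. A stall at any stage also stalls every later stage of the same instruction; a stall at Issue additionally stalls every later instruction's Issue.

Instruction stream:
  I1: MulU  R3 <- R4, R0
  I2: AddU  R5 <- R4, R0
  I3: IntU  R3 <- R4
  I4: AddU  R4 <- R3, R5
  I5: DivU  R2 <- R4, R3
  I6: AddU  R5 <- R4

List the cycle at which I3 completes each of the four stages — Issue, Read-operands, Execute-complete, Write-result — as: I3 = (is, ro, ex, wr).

I3 = (7, 8, 9, 10)

t=1  I1 dispatched to MulU
t=2  I1 operands ready, I2 dispatched to AddU
t=3  I2 operands ready
t=5  I1 complete, I2 complete
t=6  R3←I1, R5←I2
t=7  I3 dispatched to IntU
t=8  I3 operands ready, I4 dispatched to AddU
t=9  I3 complete, I5 dispatched to DivU
t=10  R3←I3
t=11  I4 operands ready
t=13  I4 complete
t=14  R4←I4
t=15  I5 operands ready, I6 dispatched to AddU
t=16  I6 operands ready
t=18  I6 complete
t=19  R5←I6
t=22  I5 complete
t=23  R2←I5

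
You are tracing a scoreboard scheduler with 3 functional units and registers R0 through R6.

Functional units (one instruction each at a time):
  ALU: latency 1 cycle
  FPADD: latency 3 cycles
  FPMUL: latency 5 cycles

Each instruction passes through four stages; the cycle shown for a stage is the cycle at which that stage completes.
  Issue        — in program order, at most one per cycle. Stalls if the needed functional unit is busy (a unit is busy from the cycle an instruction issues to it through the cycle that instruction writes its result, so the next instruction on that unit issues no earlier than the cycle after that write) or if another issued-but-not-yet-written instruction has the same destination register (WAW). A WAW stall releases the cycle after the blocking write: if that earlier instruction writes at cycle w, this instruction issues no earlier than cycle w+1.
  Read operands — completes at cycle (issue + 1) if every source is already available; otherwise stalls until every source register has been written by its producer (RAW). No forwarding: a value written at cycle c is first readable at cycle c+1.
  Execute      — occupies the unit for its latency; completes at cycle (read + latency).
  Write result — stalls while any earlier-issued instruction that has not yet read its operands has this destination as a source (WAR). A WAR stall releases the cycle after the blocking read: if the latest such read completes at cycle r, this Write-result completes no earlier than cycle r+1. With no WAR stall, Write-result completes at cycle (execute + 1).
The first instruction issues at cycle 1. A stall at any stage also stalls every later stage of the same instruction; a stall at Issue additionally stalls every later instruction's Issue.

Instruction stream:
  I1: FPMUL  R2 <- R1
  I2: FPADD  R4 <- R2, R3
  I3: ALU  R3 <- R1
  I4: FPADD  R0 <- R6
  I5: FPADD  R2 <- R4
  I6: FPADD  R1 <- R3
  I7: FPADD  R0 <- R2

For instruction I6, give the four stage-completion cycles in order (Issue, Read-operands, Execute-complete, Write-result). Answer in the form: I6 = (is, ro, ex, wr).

I6 = (26, 27, 30, 31)

[1] I1 dispatched to FPMUL
[2] I1 operands ready | I2 dispatched to FPADD
[3] I3 dispatched to ALU
[4] I3 operands ready
[5] I3 complete
[7] I1 complete
[8] R2←I1
[9] I2 operands ready
[10] R3←I3
[12] I2 complete
[13] R4←I2
[14] I4 dispatched to FPADD
[15] I4 operands ready
[18] I4 complete
[19] R0←I4
[20] I5 dispatched to FPADD
[21] I5 operands ready
[24] I5 complete
[25] R2←I5
[26] I6 dispatched to FPADD
[27] I6 operands ready
[30] I6 complete
[31] R1←I6
[32] I7 dispatched to FPADD
[33] I7 operands ready
[36] I7 complete
[37] R0←I7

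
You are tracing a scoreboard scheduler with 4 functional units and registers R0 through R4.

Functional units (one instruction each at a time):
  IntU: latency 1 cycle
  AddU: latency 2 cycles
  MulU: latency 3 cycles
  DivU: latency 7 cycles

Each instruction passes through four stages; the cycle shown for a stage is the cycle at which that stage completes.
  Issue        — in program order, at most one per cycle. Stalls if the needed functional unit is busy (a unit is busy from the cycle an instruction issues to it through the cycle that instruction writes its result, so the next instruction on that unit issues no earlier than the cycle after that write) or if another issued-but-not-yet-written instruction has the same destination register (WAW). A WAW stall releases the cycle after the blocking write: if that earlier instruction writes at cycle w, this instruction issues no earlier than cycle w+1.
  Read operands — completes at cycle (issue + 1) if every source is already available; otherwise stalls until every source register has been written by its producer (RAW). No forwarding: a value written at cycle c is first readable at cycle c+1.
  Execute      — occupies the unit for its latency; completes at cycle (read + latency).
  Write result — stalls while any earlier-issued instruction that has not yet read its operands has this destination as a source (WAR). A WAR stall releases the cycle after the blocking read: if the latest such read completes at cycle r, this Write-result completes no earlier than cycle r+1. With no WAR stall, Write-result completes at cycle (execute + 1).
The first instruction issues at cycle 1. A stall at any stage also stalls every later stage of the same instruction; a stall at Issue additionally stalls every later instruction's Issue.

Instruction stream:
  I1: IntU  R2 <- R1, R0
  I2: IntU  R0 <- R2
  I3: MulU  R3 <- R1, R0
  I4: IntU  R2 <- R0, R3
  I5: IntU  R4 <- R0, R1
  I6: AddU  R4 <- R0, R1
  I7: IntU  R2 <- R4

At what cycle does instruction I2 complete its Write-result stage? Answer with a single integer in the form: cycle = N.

cycle = 8

[I1] 1/2/3/4
[I2] 5/6/7/8  (struct: IntU busy until I1 writes@4)
[I3] 6/9/12/13  (RAW R0: wait I2 write@8)
[I4] 9/14/15/16  (struct: IntU busy until I2 writes@8; RAW R3: wait I3 write@13)
[I5] 17/18/19/20  (struct: IntU busy until I4 writes@16)
[I6] 21/22/24/25  (WAW R4: wait I5 write@20)
[I7] 22/26/27/28  (RAW R4: wait I6 write@25)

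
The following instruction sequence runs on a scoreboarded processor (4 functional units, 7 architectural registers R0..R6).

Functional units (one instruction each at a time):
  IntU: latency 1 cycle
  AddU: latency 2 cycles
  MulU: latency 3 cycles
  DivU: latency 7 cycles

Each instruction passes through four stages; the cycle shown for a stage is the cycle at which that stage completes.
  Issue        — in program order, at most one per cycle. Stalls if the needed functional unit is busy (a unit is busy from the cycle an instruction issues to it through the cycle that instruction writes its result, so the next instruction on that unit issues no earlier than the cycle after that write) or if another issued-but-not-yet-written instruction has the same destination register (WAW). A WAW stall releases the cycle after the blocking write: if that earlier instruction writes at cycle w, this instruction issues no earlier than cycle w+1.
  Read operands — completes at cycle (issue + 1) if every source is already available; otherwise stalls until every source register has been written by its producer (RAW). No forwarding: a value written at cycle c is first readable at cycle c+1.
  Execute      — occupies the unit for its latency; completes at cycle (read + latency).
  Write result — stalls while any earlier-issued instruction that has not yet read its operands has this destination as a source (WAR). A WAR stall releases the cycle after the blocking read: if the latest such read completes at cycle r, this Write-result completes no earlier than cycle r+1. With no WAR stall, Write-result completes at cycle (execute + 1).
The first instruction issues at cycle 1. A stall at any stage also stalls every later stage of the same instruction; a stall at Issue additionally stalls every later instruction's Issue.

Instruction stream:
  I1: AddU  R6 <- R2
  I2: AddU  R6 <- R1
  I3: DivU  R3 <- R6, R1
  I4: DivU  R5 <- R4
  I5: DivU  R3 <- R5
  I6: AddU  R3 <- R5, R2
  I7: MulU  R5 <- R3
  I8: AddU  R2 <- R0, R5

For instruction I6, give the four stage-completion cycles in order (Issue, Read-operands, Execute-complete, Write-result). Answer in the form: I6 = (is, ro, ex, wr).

  I1 | 1 | 2 | 4 | 5
  I2 | 6 | 7 | 9 | 10   struct: AddU busy until I1 writes@5
  I3 | 7 | 11 | 18 | 19   RAW R6: wait I2 write@10
  I4 | 20 | 21 | 28 | 29   struct: DivU busy until I3 writes@19
  I5 | 30 | 31 | 38 | 39   struct: DivU busy until I4 writes@29
  I6 | 40 | 41 | 43 | 44   WAW R3: wait I5 write@39
  I7 | 41 | 45 | 48 | 49   RAW R3: wait I6 write@44
  I8 | 45 | 50 | 52 | 53   struct: AddU busy until I6 writes@44 · RAW R5: wait I7 write@49

I6 = (40, 41, 43, 44)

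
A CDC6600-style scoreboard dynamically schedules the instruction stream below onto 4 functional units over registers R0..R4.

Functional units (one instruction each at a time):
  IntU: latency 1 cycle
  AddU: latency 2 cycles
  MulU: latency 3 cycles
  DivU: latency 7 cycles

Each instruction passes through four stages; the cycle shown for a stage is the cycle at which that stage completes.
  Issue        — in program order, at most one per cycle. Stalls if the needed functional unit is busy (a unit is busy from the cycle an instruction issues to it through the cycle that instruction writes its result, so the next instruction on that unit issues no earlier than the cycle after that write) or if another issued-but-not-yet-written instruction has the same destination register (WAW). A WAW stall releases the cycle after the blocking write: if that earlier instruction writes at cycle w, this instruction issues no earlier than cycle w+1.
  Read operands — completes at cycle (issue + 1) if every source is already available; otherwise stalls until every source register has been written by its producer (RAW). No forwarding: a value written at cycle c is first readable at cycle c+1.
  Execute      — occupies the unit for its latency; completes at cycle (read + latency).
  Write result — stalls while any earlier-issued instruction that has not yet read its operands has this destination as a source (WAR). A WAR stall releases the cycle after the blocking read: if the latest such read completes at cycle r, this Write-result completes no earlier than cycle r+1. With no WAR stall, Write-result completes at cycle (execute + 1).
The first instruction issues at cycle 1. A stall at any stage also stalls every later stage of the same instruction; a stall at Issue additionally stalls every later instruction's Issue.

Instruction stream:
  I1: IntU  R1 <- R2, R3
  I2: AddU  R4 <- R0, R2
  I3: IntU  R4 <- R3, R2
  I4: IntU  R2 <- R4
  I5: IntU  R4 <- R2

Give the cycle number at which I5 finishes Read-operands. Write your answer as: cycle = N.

cycle = 16

[I1] 1/2/3/4
[I2] 2/3/5/6
[I3] 7/8/9/10  (WAW R4: wait I2 write@6)
[I4] 11/12/13/14  (struct: IntU busy until I3 writes@10)
[I5] 15/16/17/18  (struct: IntU busy until I4 writes@14)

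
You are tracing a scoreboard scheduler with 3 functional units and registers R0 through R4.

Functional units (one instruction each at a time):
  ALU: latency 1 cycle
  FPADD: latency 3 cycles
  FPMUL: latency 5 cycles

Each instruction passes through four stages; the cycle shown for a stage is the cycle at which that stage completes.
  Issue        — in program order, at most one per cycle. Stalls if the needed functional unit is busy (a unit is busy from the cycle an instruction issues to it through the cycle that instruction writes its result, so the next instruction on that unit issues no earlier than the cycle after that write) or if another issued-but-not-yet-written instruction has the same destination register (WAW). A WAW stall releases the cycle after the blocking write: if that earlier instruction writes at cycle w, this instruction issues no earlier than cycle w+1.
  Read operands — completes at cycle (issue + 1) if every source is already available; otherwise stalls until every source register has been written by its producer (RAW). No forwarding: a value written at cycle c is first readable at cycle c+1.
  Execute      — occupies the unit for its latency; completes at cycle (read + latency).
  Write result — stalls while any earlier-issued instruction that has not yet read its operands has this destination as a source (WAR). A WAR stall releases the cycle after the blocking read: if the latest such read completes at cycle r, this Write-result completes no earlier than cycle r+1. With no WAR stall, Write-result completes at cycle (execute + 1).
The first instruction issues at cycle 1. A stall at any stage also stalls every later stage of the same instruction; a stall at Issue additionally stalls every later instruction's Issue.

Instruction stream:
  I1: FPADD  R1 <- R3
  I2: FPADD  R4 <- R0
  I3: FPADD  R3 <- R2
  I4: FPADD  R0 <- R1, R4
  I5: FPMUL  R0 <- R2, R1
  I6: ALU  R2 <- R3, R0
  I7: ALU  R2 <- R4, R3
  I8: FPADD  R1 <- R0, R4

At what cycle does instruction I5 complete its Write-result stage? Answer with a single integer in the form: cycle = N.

cycle = 32

t=1  I1→FPADD
t=2  I1 RO
t=5  I1 EX
t=6  I1 WR R1
t=7  I2→FPADD
t=8  I2 RO
t=11  I2 EX
t=12  I2 WR R4
t=13  I3→FPADD
t=14  I3 RO
t=17  I3 EX
t=18  I3 WR R3
t=19  I4→FPADD
t=20  I4 RO
t=23  I4 EX
t=24  I4 WR R0
t=25  I5→FPMUL
t=26  I5 RO, I6→ALU
t=31  I5 EX
t=32  I5 WR R0
t=33  I6 RO
t=34  I6 EX
t=35  I6 WR R2
t=36  I7→ALU
t=37  I7 RO, I8→FPADD
t=38  I7 EX, I8 RO
t=39  I7 WR R2
t=41  I8 EX
t=42  I8 WR R1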